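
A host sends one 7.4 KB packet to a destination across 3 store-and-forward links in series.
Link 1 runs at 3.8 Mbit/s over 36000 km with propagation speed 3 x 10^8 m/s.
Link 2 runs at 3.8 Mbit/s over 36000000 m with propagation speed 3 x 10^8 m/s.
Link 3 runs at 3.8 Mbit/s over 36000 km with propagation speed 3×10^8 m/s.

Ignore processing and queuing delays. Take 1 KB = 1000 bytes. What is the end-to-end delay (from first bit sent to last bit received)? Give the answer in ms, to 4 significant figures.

L = 59200 bits.
Transmission delay per hop = L/R = 59200/3800000 = 15.5789 ms; 3 hops → 46.7368 ms.
Propagation delays (d/s per hop): 120, 120, 120 ms; sum = 360 ms.
End-to-end = 406.7 ms.

406.7 ms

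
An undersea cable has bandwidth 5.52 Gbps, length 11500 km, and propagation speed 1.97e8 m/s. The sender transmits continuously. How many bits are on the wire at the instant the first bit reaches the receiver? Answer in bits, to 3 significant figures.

Propagation delay = 11500000 / 197000000 = 0.0583756 s.
BDP = R × t_prop = 5520000000 × 0.0583756 = 322234000 bits.

322000000 bits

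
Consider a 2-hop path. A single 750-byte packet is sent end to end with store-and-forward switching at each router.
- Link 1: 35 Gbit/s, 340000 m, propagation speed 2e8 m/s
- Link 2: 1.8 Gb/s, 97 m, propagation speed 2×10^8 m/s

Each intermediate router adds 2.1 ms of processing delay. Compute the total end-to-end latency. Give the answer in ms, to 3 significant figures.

L = 750 × 8 = 6000 bits.
Transmission delays (L/R per hop): 0.000171429, 0.00333333 ms; sum = 0.00350476 ms.
Propagation delays (d/s per hop): 1.7, 0.000485 ms; sum = 1.70049 ms.
Processing at 1 router(s): 1 × 2.1 ms = 2.1 ms.
End-to-end = 3.80 ms.

3.80 ms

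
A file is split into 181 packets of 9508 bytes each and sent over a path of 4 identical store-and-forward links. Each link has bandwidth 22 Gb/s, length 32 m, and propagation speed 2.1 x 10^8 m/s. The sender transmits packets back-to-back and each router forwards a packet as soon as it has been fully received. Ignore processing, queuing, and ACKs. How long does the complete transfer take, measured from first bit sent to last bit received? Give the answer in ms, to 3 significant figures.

Per-hop transmission t_tx = L/R = 76064/22000000000 = 0.00345745 ms.
Per-hop propagation t_prop = 32/210000000 = 0.000152381 ms.
Pipeline fill: first packet needs 4·t_tx to clear all hops; remaining 180 packets each add one t_tx.
Total = (4+181-1)·t_tx + 4·t_prop = 184·0.00345745 + 4·0.000152381 = 0.637 ms.

0.637 ms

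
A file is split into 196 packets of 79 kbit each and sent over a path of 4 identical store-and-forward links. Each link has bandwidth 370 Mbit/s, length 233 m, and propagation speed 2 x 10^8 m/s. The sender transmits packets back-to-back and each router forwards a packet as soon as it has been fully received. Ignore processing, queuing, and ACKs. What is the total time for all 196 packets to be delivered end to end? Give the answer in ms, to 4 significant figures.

42.49 ms

Per-hop transmission t_tx = L/R = 79000/370000000 = 0.213514 ms.
Per-hop propagation t_prop = 233/200000000 = 0.001165 ms.
Pipeline fill: first packet needs 4·t_tx to clear all hops; remaining 195 packets each add one t_tx.
Total = (4+196-1)·t_tx + 4·t_prop = 199·0.213514 + 4·0.001165 = 42.49 ms.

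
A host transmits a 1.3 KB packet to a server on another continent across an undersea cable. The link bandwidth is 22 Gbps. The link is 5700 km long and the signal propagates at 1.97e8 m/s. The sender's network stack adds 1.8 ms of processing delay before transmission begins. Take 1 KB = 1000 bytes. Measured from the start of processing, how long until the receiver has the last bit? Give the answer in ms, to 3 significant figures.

L = 10400 bits.
Transmission delay = L/R = 10400 / 22000000000 = 0.000472727 ms.
Propagation delay = d/s = 5700000 m / 197000000 m/s = 28.934 ms.
Plus processing delay 1.8 ms = 1.8 ms.
Total = 30.7 ms.

30.7 ms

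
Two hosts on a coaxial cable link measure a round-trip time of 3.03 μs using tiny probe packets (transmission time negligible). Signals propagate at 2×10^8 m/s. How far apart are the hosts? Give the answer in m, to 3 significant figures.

303 m

One-way propagation = RTT/2 = 1.515 μs.
d = s × t = 200000000 × 1.515e-06 = 303 m.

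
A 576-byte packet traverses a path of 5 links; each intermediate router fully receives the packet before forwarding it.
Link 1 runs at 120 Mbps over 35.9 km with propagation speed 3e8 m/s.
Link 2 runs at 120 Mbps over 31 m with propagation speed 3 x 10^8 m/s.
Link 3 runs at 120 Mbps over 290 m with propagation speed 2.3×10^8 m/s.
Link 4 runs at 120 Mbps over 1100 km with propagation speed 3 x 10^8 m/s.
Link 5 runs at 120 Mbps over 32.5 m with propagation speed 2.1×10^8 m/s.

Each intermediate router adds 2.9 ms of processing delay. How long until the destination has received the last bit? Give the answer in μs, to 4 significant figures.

L = 576 × 8 = 4608 bits.
Transmission delay per hop = L/R = 4608/120000000 = 38.4 μs; 5 hops → 192 μs.
Propagation delays (d/s per hop): 119.667, 0.103333, 1.26087, 3666.67, 0.154762 μs; sum = 3787.85 μs.
Processing at 4 router(s): 4 × 2.9 ms = 11600 μs.
End-to-end = 15580 μs.

15580 μs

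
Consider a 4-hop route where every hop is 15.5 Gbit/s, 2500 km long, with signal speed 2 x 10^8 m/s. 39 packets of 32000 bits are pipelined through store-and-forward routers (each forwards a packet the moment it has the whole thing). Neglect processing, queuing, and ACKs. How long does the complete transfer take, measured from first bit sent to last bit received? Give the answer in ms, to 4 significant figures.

50.09 ms

Per-hop transmission t_tx = L/R = 32000/15500000000 = 0.00206452 ms.
Per-hop propagation t_prop = 2500000/200000000 = 12.5 ms.
Pipeline fill: first packet needs 4·t_tx to clear all hops; remaining 38 packets each add one t_tx.
Total = (4+39-1)·t_tx + 4·t_prop = 42·0.00206452 + 4·12.5 = 50.09 ms.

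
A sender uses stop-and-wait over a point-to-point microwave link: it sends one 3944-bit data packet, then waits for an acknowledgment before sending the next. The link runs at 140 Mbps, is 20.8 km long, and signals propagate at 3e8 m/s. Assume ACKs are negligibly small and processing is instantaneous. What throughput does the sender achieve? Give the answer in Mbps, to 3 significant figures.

23.6 Mbps

t_tx = L/R = 3944/140000000 = 2.81714e-05 s.
t_prop = 20800/300000000 = 6.93333e-05 s; RTT = 0.000138667 s.
Cycle = t_tx + RTT = 0.000166838 s.
Throughput = L / cycle = 3944 / 0.000166838 = 23.6 Mbps.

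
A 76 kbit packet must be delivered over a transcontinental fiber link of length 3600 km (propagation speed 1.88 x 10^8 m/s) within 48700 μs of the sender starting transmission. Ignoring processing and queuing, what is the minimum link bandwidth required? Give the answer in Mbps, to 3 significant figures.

Propagation delay = 3600000 / 188000000 = 19148.9 μs.
Transmission budget = 48700 − 19148.9 = 29551.1 μs.
R ≥ L / t_tx = 76000 bits / 0.0295511 s = 2.57 Mbps.

2.57 Mbps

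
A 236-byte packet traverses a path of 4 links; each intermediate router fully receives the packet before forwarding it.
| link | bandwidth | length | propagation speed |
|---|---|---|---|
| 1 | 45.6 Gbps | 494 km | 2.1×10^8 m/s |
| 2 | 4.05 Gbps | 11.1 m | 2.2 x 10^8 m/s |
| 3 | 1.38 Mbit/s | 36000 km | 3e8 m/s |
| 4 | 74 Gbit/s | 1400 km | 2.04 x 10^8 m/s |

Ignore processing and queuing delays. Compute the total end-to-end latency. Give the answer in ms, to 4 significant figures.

130.6 ms

L = 236 × 8 = 1888 bits.
Transmission delays (L/R per hop): 4.14035e-05, 0.000466173, 1.36812, 2.55135e-05 ms; sum = 1.36865 ms.
Propagation delays (d/s per hop): 2.35238, 5.04545e-05, 120, 6.86275 ms; sum = 129.215 ms.
End-to-end = 130.6 ms.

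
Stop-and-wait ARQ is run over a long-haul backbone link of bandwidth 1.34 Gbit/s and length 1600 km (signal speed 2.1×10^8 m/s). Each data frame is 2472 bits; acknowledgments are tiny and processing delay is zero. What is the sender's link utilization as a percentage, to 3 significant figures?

t_tx = L/R = 2472/1340000000 = 1.84478e-06 s.
t_prop = 1600000/210000000 = 0.00761905 s; RTT = 0.0152381 s.
Cycle = t_tx + RTT = 0.0152399 s.
Utilization = t_tx / cycle = 1.84478e-06/0.0152399 = 0.0121 %.

0.0121 %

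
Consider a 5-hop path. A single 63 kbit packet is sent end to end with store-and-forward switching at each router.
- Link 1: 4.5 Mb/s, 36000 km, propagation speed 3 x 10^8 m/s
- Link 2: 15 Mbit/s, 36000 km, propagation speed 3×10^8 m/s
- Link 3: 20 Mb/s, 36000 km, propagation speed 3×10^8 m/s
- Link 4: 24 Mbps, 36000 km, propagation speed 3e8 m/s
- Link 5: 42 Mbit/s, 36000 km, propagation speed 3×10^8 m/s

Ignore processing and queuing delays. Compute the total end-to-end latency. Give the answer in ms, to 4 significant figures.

L = 63000 bits.
Transmission delays (L/R per hop): 14, 4.2, 3.15, 2.625, 1.5 ms; sum = 25.475 ms.
Propagation delays (d/s per hop): 120, 120, 120, 120, 120 ms; sum = 600 ms.
End-to-end = 625.5 ms.

625.5 ms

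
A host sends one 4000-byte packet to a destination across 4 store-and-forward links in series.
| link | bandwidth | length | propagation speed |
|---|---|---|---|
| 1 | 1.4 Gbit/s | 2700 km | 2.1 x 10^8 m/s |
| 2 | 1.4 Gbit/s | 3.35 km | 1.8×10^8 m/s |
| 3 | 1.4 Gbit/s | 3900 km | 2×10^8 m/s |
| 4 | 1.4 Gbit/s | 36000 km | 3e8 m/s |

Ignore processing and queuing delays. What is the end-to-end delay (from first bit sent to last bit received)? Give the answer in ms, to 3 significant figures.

152 ms

L = 4000 × 8 = 32000 bits.
Transmission delay per hop = L/R = 32000/1400000000 = 0.0228571 ms; 4 hops → 0.0914286 ms.
Propagation delays (d/s per hop): 12.8571, 0.0186111, 19.5, 120 ms; sum = 152.376 ms.
End-to-end = 152 ms.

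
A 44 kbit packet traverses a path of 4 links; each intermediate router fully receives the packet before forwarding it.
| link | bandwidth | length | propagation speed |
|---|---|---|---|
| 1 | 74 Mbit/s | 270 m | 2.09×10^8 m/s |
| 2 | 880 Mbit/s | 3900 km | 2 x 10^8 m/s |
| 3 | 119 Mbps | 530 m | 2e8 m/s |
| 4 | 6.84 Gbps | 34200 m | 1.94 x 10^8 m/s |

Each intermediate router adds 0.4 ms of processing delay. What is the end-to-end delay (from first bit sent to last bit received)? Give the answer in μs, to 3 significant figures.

21900 μs

L = 44000 bits.
Transmission delays (L/R per hop): 594.595, 50, 369.748, 6.43275 μs; sum = 1020.78 μs.
Propagation delays (d/s per hop): 1.29187, 19500, 2.65, 176.289 μs; sum = 19680.2 μs.
Processing at 3 router(s): 3 × 0.4 ms = 1200 μs.
End-to-end = 21900 μs.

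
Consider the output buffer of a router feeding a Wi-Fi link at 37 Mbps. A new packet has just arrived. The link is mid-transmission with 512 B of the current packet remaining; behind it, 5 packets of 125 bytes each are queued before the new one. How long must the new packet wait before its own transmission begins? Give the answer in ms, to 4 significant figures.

Each queued packet: L/R = 1000/37000000 = 0.027027 ms.
5 queued → 0.135135 ms.
Plus remaining 4096 bits of current packet: 0.110703 ms.
Queuing delay = 0.2458 ms.

0.2458 ms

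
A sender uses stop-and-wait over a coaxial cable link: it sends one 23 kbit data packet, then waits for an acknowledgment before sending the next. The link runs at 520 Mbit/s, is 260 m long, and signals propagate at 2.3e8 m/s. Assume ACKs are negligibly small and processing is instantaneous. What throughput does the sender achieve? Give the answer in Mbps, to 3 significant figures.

t_tx = L/R = 23000/520000000 = 4.42308e-05 s.
t_prop = 260/2.3e+08 = 1.13043e-06 s; RTT = 2.26087e-06 s.
Cycle = t_tx + RTT = 4.64916e-05 s.
Throughput = L / cycle = 23000 / 4.64916e-05 = 495 Mbps.

495 Mbps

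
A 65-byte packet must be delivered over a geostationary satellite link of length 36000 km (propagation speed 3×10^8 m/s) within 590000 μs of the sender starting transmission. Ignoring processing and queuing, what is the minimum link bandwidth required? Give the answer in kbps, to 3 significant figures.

L = 520 bits.
Propagation delay = 36000000 / 300000000 = 120000 μs.
Transmission budget = 590000 − 120000 = 470000 μs.
R ≥ L / t_tx = 520 bits / 0.47 s = 1.11 kbps.

1.11 kbps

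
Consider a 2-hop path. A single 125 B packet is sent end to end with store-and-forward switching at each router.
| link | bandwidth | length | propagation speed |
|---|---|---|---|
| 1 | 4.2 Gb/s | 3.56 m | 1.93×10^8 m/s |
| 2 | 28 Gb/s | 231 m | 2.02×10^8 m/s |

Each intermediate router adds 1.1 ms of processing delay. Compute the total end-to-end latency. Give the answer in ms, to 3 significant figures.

1.10 ms

L = 125 × 8 = 1000 bits.
Transmission delays (L/R per hop): 0.000238095, 3.57143e-05 ms; sum = 0.00027381 ms.
Propagation delays (d/s per hop): 1.84456e-05, 0.00114356 ms; sum = 0.00116201 ms.
Processing at 1 router(s): 1 × 1.1 ms = 1.1 ms.
End-to-end = 1.10 ms.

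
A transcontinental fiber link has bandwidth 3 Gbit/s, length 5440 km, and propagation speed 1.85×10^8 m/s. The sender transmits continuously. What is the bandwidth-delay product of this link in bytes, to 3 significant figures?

11000000 bytes

Propagation delay = 5440000 / 185000000 = 0.0294054 s.
BDP = R × t_prop = 3000000000 × 0.0294054 = 88216200 bits.
In bytes: 88216200/8 = 11000000 bytes.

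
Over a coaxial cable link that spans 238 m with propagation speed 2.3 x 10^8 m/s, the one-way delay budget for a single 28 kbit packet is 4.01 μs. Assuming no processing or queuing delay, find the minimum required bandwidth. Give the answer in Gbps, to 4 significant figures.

9.411 Gbps

Propagation delay = 238 / 2.3e+08 = 1.03478 μs.
Transmission budget = 4.01 − 1.03478 = 2.97522 μs.
R ≥ L / t_tx = 28000 bits / 2.97522e-06 s = 9.411 Gbps.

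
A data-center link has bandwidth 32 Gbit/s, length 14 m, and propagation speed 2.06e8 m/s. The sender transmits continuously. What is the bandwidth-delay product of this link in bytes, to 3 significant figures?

272 bytes

Propagation delay = 14 / 206000000 = 6.79612e-08 s.
BDP = R × t_prop = 32000000000 × 6.79612e-08 = 2174.76 bits.
In bytes: 2174.76/8 = 272 bytes.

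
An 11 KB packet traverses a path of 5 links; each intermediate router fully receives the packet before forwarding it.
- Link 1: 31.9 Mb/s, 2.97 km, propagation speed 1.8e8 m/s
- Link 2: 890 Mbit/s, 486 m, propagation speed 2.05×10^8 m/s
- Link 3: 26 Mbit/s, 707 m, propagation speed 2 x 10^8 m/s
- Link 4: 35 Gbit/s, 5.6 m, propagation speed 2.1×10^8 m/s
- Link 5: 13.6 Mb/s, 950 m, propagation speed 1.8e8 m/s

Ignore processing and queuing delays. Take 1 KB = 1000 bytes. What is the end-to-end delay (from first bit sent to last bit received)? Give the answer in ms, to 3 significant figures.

12.7 ms

L = 88000 bits.
Transmission delays (L/R per hop): 2.75862, 0.0988764, 3.38462, 0.00251429, 6.47059 ms; sum = 12.7152 ms.
Propagation delays (d/s per hop): 0.0165, 0.00237073, 0.003535, 2.66667e-05, 0.00527778 ms; sum = 0.0277102 ms.
End-to-end = 12.7 ms.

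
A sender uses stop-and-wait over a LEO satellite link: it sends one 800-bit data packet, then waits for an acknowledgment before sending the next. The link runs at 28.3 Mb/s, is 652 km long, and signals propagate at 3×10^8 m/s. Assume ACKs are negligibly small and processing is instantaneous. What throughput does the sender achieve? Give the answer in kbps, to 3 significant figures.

183 kbps

t_tx = L/R = 800/28300000 = 2.82686e-05 s.
t_prop = 652000/300000000 = 0.00217333 s; RTT = 0.00434667 s.
Cycle = t_tx + RTT = 0.00437494 s.
Throughput = L / cycle = 800 / 0.00437494 = 183 kbps.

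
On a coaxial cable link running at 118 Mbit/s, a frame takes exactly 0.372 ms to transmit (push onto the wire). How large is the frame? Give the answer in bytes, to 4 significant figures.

L = R × t_tx = 118000000 b/s × 0.000372 s = 43896 bits.
In bytes: 43896 / 8 = 5487 bytes.

5487 bytes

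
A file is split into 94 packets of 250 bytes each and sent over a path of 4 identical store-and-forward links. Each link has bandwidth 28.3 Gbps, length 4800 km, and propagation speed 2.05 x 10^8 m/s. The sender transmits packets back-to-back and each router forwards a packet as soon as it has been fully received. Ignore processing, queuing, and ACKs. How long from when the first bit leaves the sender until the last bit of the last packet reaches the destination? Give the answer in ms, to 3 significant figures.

93.7 ms

Per-hop transmission t_tx = L/R = 2000/28300000000 = 7.06714e-05 ms.
Per-hop propagation t_prop = 4800000/2.05e+08 = 23.4146 ms.
Pipeline fill: first packet needs 4·t_tx to clear all hops; remaining 93 packets each add one t_tx.
Total = (4+94-1)·t_tx + 4·t_prop = 97·7.06714e-05 + 4·23.4146 = 93.7 ms.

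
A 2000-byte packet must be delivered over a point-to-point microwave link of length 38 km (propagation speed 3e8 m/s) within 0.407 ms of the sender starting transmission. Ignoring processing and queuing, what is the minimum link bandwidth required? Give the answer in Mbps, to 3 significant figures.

57.1 Mbps

L = 16000 bits.
Propagation delay = 38000 / 300000000 = 0.126667 ms.
Transmission budget = 0.407 − 0.126667 = 0.280333 ms.
R ≥ L / t_tx = 16000 bits / 0.000280333 s = 57.1 Mbps.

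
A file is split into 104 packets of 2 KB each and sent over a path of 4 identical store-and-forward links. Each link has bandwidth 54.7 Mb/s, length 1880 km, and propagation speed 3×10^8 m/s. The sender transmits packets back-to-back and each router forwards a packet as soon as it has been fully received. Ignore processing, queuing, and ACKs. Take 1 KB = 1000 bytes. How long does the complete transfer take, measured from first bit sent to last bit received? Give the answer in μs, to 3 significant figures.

56400 μs

Per-hop transmission t_tx = L/R = 16000/54700000 = 292.505 μs.
Per-hop propagation t_prop = 1880000/300000000 = 6266.67 μs.
Pipeline fill: first packet needs 4·t_tx to clear all hops; remaining 103 packets each add one t_tx.
Total = (4+104-1)·t_tx + 4·t_prop = 107·292.505 + 4·6266.67 = 56400 μs.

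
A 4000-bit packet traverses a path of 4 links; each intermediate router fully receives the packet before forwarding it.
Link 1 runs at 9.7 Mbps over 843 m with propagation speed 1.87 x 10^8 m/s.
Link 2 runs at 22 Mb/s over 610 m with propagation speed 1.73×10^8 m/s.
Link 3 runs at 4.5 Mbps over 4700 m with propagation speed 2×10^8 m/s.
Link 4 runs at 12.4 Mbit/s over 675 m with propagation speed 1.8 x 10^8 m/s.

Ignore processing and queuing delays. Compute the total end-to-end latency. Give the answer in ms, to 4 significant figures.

1.841 ms

Transmission delays (L/R per hop): 0.412371, 0.181818, 0.888889, 0.322581 ms; sum = 1.80566 ms.
Propagation delays (d/s per hop): 0.00450802, 0.00352601, 0.0235, 0.00375 ms; sum = 0.035284 ms.
End-to-end = 1.841 ms.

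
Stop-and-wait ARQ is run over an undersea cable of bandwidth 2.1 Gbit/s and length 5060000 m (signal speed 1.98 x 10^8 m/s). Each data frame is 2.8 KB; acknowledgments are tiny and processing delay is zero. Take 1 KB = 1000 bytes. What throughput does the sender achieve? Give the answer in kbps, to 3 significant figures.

438 kbps

t_tx = L/R = 22400/2100000000 = 1.06667e-05 s.
t_prop = 5060000/198000000 = 0.0255556 s; RTT = 0.0511111 s.
Cycle = t_tx + RTT = 0.0511218 s.
Throughput = L / cycle = 22400 / 0.0511218 = 438 kbps.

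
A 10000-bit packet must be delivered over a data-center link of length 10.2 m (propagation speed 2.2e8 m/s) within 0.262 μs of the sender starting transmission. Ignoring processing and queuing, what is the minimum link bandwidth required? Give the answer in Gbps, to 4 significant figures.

Propagation delay = 10.2 / 2.2e+08 = 0.0463636 μs.
Transmission budget = 0.262 − 0.0463636 = 0.215636 μs.
R ≥ L / t_tx = 10000 bits / 2.15636e-07 s = 46.37 Gbps.

46.37 Gbps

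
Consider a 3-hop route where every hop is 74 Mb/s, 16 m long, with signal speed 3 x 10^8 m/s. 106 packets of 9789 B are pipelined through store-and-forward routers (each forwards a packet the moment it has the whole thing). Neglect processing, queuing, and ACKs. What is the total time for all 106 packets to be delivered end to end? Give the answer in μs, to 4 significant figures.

114300 μs

Per-hop transmission t_tx = L/R = 78312/74000000 = 1058.27 μs.
Per-hop propagation t_prop = 16/300000000 = 0.0533333 μs.
Pipeline fill: first packet needs 3·t_tx to clear all hops; remaining 105 packets each add one t_tx.
Total = (3+106-1)·t_tx + 3·t_prop = 108·1058.27 + 3·0.0533333 = 114300 μs.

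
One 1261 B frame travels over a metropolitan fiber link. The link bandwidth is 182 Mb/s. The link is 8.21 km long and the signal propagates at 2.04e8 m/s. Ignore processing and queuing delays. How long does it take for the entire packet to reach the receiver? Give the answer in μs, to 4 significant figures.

L = 1261 × 8 = 10088 bits.
Transmission delay = L/R = 10088 / 182000000 = 55.4286 μs.
Propagation delay = d/s = 8210 m / 204000000 m/s = 40.2451 μs.
Total = 95.67 μs.

95.67 μs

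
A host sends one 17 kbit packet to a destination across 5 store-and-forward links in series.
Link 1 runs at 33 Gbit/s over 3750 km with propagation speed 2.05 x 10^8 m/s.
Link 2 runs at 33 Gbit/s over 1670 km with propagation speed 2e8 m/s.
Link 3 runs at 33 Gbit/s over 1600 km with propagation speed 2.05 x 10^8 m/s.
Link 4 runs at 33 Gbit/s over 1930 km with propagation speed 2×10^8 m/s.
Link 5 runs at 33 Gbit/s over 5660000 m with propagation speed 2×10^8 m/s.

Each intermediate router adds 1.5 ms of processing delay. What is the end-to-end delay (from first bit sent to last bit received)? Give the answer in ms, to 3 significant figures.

78.4 ms

L = 17000 bits.
Transmission delay per hop = L/R = 17000/33000000000 = 0.000515152 ms; 5 hops → 0.00257576 ms.
Propagation delays (d/s per hop): 18.2927, 8.35, 7.80488, 9.65, 28.3 ms; sum = 72.3976 ms.
Processing at 4 router(s): 4 × 1.5 ms = 6 ms.
End-to-end = 78.4 ms.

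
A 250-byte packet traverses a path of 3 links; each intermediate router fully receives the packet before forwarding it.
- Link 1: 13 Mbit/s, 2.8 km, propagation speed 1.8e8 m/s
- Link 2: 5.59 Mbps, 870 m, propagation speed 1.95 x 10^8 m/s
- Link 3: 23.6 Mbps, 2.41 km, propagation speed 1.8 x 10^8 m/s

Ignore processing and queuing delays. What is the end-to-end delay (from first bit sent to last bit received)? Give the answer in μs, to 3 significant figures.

630 μs

L = 250 × 8 = 2000 bits.
Transmission delays (L/R per hop): 153.846, 357.782, 84.7458 μs; sum = 596.374 μs.
Propagation delays (d/s per hop): 15.5556, 4.46154, 13.3889 μs; sum = 33.406 μs.
End-to-end = 630 μs.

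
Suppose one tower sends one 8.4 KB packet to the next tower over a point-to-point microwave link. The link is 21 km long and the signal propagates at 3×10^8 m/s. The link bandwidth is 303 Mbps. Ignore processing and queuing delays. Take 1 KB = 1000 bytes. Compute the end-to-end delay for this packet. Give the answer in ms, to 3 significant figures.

0.292 ms

L = 67200 bits.
Transmission delay = L/R = 67200 / 303000000 = 0.221782 ms.
Propagation delay = d/s = 21000 m / 300000000 m/s = 0.07 ms.
Total = 0.292 ms.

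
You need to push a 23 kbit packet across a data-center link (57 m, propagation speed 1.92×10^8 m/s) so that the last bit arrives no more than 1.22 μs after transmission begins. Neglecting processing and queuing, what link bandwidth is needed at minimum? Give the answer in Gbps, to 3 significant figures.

24.9 Gbps

Propagation delay = 57 / 192000000 = 0.296875 μs.
Transmission budget = 1.22 − 0.296875 = 0.923125 μs.
R ≥ L / t_tx = 23000 bits / 9.23125e-07 s = 24.9 Gbps.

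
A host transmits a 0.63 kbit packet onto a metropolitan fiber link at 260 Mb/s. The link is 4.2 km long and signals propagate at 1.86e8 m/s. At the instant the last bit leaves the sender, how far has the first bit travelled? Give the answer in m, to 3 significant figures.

t_tx = L/R = 630/260000000 = 2.42308e-06 s.
Distance = s × t_tx = 186000000 × 2.42308e-06 = 451 m.

451 m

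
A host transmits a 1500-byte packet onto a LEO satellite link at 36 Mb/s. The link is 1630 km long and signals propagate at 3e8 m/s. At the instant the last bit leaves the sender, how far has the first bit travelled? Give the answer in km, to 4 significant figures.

t_tx = L/R = 12000/36000000 = 0.000333333 s.
Distance = s × t_tx = 300000000 × 0.000333333 = 100.0 km.

100.0 km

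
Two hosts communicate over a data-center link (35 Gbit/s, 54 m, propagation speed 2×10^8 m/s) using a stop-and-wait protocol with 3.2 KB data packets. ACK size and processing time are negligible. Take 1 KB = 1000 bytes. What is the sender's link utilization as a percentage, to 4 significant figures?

t_tx = L/R = 25600/35000000000 = 7.31429e-07 s.
t_prop = 54/200000000 = 2.7e-07 s; RTT = 5.4e-07 s.
Cycle = t_tx + RTT = 1.27143e-06 s.
Utilization = t_tx / cycle = 7.31429e-07/1.27143e-06 = 57.53 %.

57.53 %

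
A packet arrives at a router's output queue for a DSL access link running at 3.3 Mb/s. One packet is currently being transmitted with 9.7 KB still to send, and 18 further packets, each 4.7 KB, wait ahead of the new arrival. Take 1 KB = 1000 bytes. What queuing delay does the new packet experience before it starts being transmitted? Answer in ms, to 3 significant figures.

Each queued packet: L/R = 37600/3300000 = 11.3939 ms.
18 queued → 205.091 ms.
Plus remaining 77600 bits of current packet: 23.5152 ms.
Queuing delay = 229 ms.

229 ms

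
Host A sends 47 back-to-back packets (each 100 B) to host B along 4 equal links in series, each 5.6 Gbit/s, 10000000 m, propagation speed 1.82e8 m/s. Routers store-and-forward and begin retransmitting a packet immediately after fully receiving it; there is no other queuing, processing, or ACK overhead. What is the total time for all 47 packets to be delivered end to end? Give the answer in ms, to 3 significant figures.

Per-hop transmission t_tx = L/R = 800/5600000000 = 0.000142857 ms.
Per-hop propagation t_prop = 10000000/182000000 = 54.9451 ms.
Pipeline fill: first packet needs 4·t_tx to clear all hops; remaining 46 packets each add one t_tx.
Total = (4+47-1)·t_tx + 4·t_prop = 50·0.000142857 + 4·54.9451 = 220 ms.

220 ms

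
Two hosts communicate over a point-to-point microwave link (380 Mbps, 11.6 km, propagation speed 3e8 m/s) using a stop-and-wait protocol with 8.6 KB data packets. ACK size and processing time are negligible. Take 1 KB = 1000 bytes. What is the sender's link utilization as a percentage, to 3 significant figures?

t_tx = L/R = 68800/380000000 = 0.000181053 s.
t_prop = 11600/300000000 = 3.86667e-05 s; RTT = 7.73333e-05 s.
Cycle = t_tx + RTT = 0.000258386 s.
Utilization = t_tx / cycle = 0.000181053/0.000258386 = 70.1 %.

70.1 %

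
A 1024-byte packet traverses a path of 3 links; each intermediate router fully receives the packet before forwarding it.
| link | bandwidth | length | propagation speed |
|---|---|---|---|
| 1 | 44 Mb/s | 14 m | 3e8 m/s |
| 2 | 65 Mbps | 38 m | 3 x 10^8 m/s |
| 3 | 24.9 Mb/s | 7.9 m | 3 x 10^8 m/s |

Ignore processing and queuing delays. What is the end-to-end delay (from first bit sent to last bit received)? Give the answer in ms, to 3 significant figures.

L = 1024 × 8 = 8192 bits.
Transmission delays (L/R per hop): 0.186182, 0.126031, 0.328996 ms; sum = 0.641209 ms.
Propagation delays (d/s per hop): 4.66667e-05, 0.000126667, 2.63333e-05 ms; sum = 0.000199667 ms.
End-to-end = 0.641 ms.

0.641 ms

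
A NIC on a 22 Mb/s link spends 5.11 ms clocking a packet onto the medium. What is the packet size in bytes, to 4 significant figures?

14050 bytes

L = R × t_tx = 22000000 b/s × 0.00511 s = 112420 bits.
In bytes: 112420 / 8 = 14050 bytes.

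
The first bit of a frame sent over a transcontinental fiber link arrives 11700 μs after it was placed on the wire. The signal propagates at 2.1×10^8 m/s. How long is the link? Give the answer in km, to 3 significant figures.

2460 km

d = s × t_prop = 210000000 × 0.0117 = 2460 km.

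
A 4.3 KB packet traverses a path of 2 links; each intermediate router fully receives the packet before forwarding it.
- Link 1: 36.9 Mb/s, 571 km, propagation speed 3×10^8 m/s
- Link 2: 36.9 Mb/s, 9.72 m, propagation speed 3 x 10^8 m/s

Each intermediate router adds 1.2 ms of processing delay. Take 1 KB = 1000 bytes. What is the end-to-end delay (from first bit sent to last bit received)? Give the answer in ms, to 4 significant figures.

L = 34400 bits.
Transmission delay per hop = L/R = 34400/36900000 = 0.932249 ms; 2 hops → 1.8645 ms.
Propagation delays (d/s per hop): 1.90333, 3.24e-05 ms; sum = 1.90337 ms.
Processing at 1 router(s): 1 × 1.2 ms = 1.2 ms.
End-to-end = 4.968 ms.

4.968 ms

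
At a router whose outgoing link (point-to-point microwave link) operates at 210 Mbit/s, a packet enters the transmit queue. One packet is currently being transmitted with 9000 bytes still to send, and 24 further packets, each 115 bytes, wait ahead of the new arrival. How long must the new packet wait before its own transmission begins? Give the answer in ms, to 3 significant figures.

0.448 ms

Each queued packet: L/R = 920/210000000 = 0.00438095 ms.
24 queued → 0.105143 ms.
Plus remaining 72000 bits of current packet: 0.342857 ms.
Queuing delay = 0.448 ms.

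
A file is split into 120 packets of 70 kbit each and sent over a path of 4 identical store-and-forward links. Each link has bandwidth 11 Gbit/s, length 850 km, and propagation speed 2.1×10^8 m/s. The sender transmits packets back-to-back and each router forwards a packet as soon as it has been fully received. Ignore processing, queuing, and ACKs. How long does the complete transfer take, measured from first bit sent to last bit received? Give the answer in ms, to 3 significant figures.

Per-hop transmission t_tx = L/R = 70000/11000000000 = 0.00636364 ms.
Per-hop propagation t_prop = 850000/210000000 = 4.04762 ms.
Pipeline fill: first packet needs 4·t_tx to clear all hops; remaining 119 packets each add one t_tx.
Total = (4+120-1)·t_tx + 4·t_prop = 123·0.00636364 + 4·4.04762 = 17.0 ms.

17.0 ms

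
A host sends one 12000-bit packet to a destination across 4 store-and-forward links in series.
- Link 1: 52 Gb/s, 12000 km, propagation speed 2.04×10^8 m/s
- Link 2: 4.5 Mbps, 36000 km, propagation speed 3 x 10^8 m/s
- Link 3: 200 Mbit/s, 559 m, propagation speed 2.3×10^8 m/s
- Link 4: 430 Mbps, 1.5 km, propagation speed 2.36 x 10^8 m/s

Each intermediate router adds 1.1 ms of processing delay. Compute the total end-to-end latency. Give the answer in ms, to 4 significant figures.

184.9 ms

Transmission delays (L/R per hop): 0.000230769, 2.66667, 0.06, 0.027907 ms; sum = 2.7548 ms.
Propagation delays (d/s per hop): 58.8235, 120, 0.00243043, 0.00635593 ms; sum = 178.832 ms.
Processing at 3 router(s): 3 × 1.1 ms = 3.3 ms.
End-to-end = 184.9 ms.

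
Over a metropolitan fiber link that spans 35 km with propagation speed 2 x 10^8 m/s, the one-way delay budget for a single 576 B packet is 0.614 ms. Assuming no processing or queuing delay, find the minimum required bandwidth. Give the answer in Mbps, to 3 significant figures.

10.5 Mbps

L = 4608 bits.
Propagation delay = 35000 / 200000000 = 0.175 ms.
Transmission budget = 0.614 − 0.175 = 0.439 ms.
R ≥ L / t_tx = 4608 bits / 0.000439 s = 10.5 Mbps.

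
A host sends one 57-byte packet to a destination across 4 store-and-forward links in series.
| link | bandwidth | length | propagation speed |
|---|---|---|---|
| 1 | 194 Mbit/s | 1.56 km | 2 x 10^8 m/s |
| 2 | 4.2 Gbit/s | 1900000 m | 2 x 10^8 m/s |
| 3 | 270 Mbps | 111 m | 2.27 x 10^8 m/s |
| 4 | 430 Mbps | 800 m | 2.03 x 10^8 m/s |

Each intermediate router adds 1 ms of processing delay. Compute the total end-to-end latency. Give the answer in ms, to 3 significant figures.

L = 57 × 8 = 456 bits.
Transmission delays (L/R per hop): 0.00235052, 0.000108571, 0.00168889, 0.00106047 ms; sum = 0.00520844 ms.
Propagation delays (d/s per hop): 0.0078, 9.5, 0.000488987, 0.00394089 ms; sum = 9.51223 ms.
Processing at 3 router(s): 3 × 1 ms = 3 ms.
End-to-end = 12.5 ms.

12.5 ms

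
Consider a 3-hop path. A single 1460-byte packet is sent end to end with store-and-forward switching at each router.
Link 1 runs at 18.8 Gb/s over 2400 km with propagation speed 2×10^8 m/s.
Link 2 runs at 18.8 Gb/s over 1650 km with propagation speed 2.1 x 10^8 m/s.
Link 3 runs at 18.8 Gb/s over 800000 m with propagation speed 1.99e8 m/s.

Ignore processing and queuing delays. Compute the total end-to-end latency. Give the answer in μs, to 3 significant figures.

23900 μs

L = 1460 × 8 = 11680 bits.
Transmission delay per hop = L/R = 11680/18800000000 = 0.621277 μs; 3 hops → 1.86383 μs.
Propagation delays (d/s per hop): 12000, 7857.14, 4020.1 μs; sum = 23877.2 μs.
End-to-end = 23900 μs.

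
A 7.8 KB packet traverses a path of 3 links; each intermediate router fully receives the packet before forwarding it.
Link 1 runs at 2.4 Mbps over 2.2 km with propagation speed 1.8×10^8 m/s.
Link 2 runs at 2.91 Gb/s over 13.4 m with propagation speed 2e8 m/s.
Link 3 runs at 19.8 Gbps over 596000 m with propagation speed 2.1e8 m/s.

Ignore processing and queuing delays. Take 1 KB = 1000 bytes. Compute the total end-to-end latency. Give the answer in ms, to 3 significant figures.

28.9 ms

L = 62400 bits.
Transmission delays (L/R per hop): 26, 0.0214433, 0.00315152 ms; sum = 26.0246 ms.
Propagation delays (d/s per hop): 0.0122222, 6.7e-05, 2.8381 ms; sum = 2.85038 ms.
End-to-end = 28.9 ms.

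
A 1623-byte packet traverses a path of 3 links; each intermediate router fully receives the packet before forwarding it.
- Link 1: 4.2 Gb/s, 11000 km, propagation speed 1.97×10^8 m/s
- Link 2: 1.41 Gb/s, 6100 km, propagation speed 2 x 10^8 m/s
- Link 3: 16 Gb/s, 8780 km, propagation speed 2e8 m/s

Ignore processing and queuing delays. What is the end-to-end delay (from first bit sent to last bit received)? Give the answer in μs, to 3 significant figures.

130000 μs

L = 1623 × 8 = 12984 bits.
Transmission delays (L/R per hop): 3.09143, 9.20851, 0.8115 μs; sum = 13.1114 μs.
Propagation delays (d/s per hop): 55837.6, 30500, 43900 μs; sum = 130238 μs.
End-to-end = 130000 μs.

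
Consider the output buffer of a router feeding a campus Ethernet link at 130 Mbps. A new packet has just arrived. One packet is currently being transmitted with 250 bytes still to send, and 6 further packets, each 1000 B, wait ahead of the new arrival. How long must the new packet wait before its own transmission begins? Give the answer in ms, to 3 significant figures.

0.385 ms

Each queued packet: L/R = 8000/130000000 = 0.0615385 ms.
6 queued → 0.369231 ms.
Plus remaining 2000 bits of current packet: 0.0153846 ms.
Queuing delay = 0.385 ms.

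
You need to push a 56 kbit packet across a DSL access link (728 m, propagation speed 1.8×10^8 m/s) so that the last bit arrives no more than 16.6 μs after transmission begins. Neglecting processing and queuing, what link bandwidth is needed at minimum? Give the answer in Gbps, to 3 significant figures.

4.46 Gbps

Propagation delay = 728 / 180000000 = 4.04444 μs.
Transmission budget = 16.6 − 4.04444 = 12.5556 μs.
R ≥ L / t_tx = 56000 bits / 1.25556e-05 s = 4.46 Gbps.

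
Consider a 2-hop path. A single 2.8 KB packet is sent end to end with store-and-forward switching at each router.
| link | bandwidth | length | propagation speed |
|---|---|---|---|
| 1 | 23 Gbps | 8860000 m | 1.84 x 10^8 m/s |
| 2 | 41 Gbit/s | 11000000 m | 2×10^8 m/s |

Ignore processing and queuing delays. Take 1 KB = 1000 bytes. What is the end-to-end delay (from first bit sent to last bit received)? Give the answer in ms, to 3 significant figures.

L = 22400 bits.
Transmission delays (L/R per hop): 0.000973913, 0.000546341 ms; sum = 0.00152025 ms.
Propagation delays (d/s per hop): 48.1522, 55 ms; sum = 103.152 ms.
End-to-end = 103 ms.

103 ms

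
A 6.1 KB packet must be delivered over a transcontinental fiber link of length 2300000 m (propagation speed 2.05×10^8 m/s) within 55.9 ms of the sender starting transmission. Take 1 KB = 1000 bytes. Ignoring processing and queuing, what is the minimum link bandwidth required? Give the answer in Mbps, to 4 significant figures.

1.092 Mbps

L = 48800 bits.
Propagation delay = 2300000 / 2.05e+08 = 11.2195 ms.
Transmission budget = 55.9 − 11.2195 = 44.6805 ms.
R ≥ L / t_tx = 48800 bits / 0.0446805 s = 1.092 Mbps.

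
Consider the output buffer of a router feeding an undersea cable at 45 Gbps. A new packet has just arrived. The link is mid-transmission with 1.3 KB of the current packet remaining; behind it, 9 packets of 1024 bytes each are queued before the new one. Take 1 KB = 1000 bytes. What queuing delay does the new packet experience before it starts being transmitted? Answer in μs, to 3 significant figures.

1.87 μs

Each queued packet: L/R = 8192/45000000000 = 0.182044 μs.
9 queued → 1.6384 μs.
Plus remaining 10400 bits of current packet: 0.231111 μs.
Queuing delay = 1.87 μs.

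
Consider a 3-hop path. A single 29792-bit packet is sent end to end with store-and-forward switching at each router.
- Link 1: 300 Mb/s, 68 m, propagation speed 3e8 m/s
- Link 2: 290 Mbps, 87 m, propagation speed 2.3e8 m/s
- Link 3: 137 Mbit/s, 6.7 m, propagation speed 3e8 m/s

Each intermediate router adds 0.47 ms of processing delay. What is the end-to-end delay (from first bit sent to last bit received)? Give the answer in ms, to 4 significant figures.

Transmission delays (L/R per hop): 0.0993067, 0.102731, 0.21746 ms; sum = 0.419498 ms.
Propagation delays (d/s per hop): 0.000226667, 0.000378261, 2.23333e-05 ms; sum = 0.000627261 ms.
Processing at 2 router(s): 2 × 0.47 ms = 0.94 ms.
End-to-end = 1.360 ms.

1.360 ms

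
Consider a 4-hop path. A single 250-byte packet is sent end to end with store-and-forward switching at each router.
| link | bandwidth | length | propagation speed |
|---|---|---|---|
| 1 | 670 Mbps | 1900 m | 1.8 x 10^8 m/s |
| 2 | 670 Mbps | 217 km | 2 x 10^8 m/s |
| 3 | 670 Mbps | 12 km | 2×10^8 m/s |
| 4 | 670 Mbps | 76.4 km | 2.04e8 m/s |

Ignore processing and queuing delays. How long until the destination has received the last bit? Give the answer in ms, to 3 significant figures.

1.54 ms

L = 250 × 8 = 2000 bits.
Transmission delay per hop = L/R = 2000/670000000 = 0.00298507 ms; 4 hops → 0.0119403 ms.
Propagation delays (d/s per hop): 0.0105556, 1.085, 0.06, 0.37451 ms; sum = 1.53007 ms.
End-to-end = 1.54 ms.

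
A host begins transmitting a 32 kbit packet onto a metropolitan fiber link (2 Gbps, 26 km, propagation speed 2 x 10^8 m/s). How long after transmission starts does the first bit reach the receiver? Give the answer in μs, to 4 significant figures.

130.0 μs

First bit experiences only propagation delay: d/s = 26000/200000000 = 130.0 μs.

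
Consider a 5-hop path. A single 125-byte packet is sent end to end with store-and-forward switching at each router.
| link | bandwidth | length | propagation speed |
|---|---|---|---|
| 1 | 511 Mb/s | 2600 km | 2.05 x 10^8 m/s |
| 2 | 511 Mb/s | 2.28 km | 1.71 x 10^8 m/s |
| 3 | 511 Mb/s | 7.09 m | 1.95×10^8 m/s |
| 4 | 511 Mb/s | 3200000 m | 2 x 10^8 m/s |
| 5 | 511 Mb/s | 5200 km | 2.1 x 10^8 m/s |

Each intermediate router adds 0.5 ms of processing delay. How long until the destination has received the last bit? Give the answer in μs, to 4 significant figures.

55470 μs

L = 125 × 8 = 1000 bits.
Transmission delay per hop = L/R = 1000/511000000 = 1.95695 μs; 5 hops → 9.78474 μs.
Propagation delays (d/s per hop): 12682.9, 13.3333, 0.036359, 16000, 24761.9 μs; sum = 53458.2 μs.
Processing at 4 router(s): 4 × 0.5 ms = 2000 μs.
End-to-end = 55470 μs.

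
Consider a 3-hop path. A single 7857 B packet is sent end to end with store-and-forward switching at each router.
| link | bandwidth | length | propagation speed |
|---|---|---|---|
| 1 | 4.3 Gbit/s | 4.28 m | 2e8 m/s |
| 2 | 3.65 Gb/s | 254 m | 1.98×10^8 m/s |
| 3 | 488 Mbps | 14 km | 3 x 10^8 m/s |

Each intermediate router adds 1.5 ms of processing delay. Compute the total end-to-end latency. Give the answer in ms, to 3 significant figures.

3.21 ms

L = 7857 × 8 = 62856 bits.
Transmission delays (L/R per hop): 0.0146177, 0.0172208, 0.128803 ms; sum = 0.160642 ms.
Propagation delays (d/s per hop): 2.14e-05, 0.00128283, 0.0466667 ms; sum = 0.0479709 ms.
Processing at 2 router(s): 2 × 1.5 ms = 3 ms.
End-to-end = 3.21 ms.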